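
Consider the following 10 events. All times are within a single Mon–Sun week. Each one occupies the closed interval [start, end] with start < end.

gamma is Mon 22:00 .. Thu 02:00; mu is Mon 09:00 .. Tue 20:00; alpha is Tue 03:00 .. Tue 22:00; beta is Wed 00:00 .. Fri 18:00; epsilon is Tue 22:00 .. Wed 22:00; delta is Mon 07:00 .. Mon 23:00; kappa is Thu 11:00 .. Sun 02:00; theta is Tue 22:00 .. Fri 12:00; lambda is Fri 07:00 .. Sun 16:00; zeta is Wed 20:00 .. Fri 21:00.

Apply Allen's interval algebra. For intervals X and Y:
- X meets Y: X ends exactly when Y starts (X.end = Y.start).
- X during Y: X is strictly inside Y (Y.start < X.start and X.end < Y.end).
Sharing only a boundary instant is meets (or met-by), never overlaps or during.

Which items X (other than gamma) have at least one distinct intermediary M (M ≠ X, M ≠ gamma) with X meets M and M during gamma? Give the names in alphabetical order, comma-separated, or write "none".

alpha

Target gamma = [Mon 22:00, Thu 02:00].
Intermediaries M with M during gamma: alpha, epsilon.
Via alpha — items with X meets alpha: none.
Via epsilon — items with X meets epsilon: alpha.
Union: alpha.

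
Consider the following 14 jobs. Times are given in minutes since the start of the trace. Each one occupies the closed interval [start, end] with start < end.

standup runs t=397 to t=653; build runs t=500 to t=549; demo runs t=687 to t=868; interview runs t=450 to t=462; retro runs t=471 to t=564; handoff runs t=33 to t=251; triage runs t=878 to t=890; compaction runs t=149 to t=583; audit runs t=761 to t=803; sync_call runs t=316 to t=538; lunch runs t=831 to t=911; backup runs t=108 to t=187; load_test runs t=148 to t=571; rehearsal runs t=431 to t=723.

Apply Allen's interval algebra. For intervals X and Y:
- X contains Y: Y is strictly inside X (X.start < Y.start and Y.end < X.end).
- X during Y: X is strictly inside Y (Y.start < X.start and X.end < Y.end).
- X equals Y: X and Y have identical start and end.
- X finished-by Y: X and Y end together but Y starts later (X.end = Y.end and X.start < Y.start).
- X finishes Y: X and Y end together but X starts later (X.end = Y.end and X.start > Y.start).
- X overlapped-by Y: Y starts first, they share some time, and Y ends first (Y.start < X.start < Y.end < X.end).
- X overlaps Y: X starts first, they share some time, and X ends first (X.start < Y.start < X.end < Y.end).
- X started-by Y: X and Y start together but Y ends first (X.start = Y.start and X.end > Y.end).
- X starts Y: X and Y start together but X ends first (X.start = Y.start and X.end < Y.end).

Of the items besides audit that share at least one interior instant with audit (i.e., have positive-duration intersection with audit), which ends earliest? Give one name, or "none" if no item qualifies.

Target audit = [t=761, t=803].
backup [t=108, t=187] → before → excluded.
build [t=500, t=549] → before → excluded.
compaction [t=149, t=583] → before → excluded.
demo [t=687, t=868] → contains → candidate.
handoff [t=33, t=251] → before → excluded.
interview [t=450, t=462] → before → excluded.
load_test [t=148, t=571] → before → excluded.
lunch [t=831, t=911] → after → excluded.
rehearsal [t=431, t=723] → before → excluded.
retro [t=471, t=564] → before → excluded.
standup [t=397, t=653] → before → excluded.
sync_call [t=316, t=538] → before → excluded.
triage [t=878, t=890] → after → excluded.
Among candidates, earliest end is t=868 → demo.

demo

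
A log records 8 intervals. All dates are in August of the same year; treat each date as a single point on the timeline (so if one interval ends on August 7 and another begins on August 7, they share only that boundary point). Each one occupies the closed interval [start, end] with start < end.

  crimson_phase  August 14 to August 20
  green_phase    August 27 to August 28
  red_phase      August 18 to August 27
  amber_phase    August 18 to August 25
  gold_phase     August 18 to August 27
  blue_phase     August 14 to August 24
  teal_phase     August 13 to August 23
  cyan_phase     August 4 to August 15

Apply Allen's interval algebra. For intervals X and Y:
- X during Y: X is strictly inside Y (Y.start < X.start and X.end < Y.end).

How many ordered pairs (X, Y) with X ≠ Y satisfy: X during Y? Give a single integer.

Checking all 56 ordered pairs for relation 'during'; matching pairs in alphabetical order:
(crimson_phase, teal_phase): crimson_phase during teal_phase ✓
Count: 1.

1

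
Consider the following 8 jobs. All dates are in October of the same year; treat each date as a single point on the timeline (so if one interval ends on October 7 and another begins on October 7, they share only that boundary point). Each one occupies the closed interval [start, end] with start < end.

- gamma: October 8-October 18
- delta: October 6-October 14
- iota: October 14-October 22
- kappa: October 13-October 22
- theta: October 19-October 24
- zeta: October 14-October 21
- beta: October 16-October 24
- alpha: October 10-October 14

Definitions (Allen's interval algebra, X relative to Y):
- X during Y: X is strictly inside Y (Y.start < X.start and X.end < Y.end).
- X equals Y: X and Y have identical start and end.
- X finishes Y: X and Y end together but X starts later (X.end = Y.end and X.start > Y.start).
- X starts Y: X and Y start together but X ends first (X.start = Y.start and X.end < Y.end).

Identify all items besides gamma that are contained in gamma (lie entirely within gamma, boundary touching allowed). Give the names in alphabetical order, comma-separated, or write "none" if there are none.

Target gamma = [October 8, October 18].
alpha [October 10, October 14] → during → yes.
beta [October 16, October 24] → overlapped-by → no.
delta [October 6, October 14] → overlaps → no.
iota [October 14, October 22] → overlapped-by → no.
kappa [October 13, October 22] → overlapped-by → no.
theta [October 19, October 24] → after → no.
zeta [October 14, October 21] → overlapped-by → no.
Result: alpha.

alpha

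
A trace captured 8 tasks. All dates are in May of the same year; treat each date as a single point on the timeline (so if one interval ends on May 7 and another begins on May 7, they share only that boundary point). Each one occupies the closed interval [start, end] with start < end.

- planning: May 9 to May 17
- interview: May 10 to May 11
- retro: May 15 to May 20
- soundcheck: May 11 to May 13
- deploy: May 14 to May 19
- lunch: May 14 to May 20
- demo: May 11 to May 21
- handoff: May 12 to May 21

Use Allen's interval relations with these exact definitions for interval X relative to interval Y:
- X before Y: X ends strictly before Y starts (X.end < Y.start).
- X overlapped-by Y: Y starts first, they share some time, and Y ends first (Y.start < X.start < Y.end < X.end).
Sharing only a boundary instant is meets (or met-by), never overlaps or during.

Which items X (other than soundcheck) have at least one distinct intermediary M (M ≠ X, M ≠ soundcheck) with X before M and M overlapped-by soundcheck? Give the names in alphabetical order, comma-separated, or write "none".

interview

Target soundcheck = [May 11, May 13].
Intermediaries M with M overlapped-by soundcheck: handoff.
Via handoff — items with X before handoff: interview.
Union: interview.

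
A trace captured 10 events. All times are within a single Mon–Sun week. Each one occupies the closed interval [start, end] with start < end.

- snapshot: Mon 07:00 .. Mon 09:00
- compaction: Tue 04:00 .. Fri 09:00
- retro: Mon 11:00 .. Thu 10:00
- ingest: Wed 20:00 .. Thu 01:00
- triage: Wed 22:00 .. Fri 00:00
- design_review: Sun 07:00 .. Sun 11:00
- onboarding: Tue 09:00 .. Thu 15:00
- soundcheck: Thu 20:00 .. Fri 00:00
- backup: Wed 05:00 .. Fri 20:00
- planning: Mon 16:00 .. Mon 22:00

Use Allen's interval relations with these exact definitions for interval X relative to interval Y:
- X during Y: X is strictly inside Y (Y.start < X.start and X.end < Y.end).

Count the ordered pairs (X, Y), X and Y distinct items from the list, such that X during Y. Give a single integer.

Checking all 90 ordered pairs for relation 'during'; matching pairs in alphabetical order:
(ingest, backup): ingest during backup ✓
(ingest, compaction): ingest during compaction ✓
(ingest, onboarding): ingest during onboarding ✓
(ingest, retro): ingest during retro ✓
(onboarding, compaction): onboarding during compaction ✓
(planning, retro): planning during retro ✓
(soundcheck, backup): soundcheck during backup ✓
(soundcheck, compaction): soundcheck during compaction ✓
(triage, backup): triage during backup ✓
(triage, compaction): triage during compaction ✓
Count: 10.

10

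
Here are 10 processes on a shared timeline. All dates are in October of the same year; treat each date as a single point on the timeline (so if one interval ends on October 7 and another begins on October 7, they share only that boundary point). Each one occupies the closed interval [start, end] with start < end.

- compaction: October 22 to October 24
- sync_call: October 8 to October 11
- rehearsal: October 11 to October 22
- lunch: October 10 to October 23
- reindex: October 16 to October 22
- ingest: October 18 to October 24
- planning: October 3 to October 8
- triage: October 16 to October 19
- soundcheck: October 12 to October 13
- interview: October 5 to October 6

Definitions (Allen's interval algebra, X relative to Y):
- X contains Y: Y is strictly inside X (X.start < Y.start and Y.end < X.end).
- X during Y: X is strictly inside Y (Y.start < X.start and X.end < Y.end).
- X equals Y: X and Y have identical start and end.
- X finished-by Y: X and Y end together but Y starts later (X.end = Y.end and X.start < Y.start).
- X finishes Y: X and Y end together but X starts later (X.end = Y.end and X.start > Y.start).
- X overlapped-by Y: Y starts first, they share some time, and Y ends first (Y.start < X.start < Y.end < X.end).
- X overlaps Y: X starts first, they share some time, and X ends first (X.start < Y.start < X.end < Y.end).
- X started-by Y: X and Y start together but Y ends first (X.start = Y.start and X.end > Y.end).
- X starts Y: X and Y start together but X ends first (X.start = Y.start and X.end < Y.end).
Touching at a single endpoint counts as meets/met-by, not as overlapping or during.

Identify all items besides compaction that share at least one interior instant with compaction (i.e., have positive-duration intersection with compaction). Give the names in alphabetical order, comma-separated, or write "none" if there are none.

Target compaction = [October 22, October 24].
ingest [October 18, October 24] → finished-by → yes.
interview [October 5, October 6] → before → no.
lunch [October 10, October 23] → overlaps → yes.
planning [October 3, October 8] → before → no.
rehearsal [October 11, October 22] → meets → no.
reindex [October 16, October 22] → meets → no.
soundcheck [October 12, October 13] → before → no.
sync_call [October 8, October 11] → before → no.
triage [October 16, October 19] → before → no.
Result: ingest, lunch.

ingest, lunch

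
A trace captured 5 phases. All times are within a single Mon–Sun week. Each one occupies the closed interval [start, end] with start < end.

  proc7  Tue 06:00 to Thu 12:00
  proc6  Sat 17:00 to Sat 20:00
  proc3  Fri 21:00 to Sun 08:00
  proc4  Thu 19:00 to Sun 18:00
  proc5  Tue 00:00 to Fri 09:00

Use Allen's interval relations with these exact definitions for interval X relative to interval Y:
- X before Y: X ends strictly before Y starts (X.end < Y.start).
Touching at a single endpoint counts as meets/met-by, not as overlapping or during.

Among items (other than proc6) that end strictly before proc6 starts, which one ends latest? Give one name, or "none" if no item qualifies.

proc5

Target proc6 = [Sat 17:00, Sat 20:00].
proc3 [Fri 21:00, Sun 08:00] → contains → excluded.
proc4 [Thu 19:00, Sun 18:00] → contains → excluded.
proc5 [Tue 00:00, Fri 09:00] → before → candidate.
proc7 [Tue 06:00, Thu 12:00] → before → candidate.
Among candidates, latest end is Fri 09:00 → proc5.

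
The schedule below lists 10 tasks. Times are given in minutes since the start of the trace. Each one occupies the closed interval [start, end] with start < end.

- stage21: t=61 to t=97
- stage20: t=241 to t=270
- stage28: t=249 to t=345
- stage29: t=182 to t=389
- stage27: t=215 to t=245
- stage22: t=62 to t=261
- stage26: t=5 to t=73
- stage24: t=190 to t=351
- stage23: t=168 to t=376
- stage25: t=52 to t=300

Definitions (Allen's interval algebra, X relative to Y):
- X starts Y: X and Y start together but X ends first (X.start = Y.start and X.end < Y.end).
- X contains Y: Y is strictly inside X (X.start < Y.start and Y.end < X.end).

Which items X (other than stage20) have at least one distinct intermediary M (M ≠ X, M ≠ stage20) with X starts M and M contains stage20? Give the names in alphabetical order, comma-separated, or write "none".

Target stage20 = [t=241, t=270].
Intermediaries M with M contains stage20: stage23, stage24, stage25, stage29.
Via stage23 — items with X starts stage23: none.
Via stage24 — items with X starts stage24: none.
Via stage25 — items with X starts stage25: none.
Via stage29 — items with X starts stage29: none.
Union: none.

none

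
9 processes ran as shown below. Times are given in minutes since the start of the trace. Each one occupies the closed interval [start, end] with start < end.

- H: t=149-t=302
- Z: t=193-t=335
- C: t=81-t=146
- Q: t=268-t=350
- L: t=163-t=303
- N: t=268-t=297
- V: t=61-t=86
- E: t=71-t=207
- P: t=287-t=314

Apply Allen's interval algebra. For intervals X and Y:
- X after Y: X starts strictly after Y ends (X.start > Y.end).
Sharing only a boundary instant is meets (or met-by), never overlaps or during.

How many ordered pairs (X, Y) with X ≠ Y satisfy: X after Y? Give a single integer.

15

Checking all 72 ordered pairs for relation 'after'; matching pairs in alphabetical order:
(H, C): H after C ✓
(H, V): H after V ✓
(L, C): L after C ✓
(L, V): L after V ✓
(N, C): N after C ✓
(N, E): N after E ✓
(N, V): N after V ✓
(P, C): P after C ✓
(P, E): P after E ✓
(P, V): P after V ✓
(Q, C): Q after C ✓
(Q, E): Q after E ✓
(Q, V): Q after V ✓
(Z, C): Z after C ✓
(Z, V): Z after V ✓
Count: 15.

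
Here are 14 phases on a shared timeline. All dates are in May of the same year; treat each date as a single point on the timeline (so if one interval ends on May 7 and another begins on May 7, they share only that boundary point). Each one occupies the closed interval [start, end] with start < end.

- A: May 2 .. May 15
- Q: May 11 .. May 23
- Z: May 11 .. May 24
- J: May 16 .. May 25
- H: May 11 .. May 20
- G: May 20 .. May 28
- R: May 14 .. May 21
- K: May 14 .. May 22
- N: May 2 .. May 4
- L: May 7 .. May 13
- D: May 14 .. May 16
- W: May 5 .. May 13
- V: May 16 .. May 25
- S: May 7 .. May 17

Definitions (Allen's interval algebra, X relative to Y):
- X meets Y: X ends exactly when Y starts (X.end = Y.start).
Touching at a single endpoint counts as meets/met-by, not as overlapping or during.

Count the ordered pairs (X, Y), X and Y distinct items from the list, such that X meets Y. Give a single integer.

3

Checking all 182 ordered pairs for relation 'meets'; matching pairs in alphabetical order:
(D, J): D meets J ✓
(D, V): D meets V ✓
(H, G): H meets G ✓
Count: 3.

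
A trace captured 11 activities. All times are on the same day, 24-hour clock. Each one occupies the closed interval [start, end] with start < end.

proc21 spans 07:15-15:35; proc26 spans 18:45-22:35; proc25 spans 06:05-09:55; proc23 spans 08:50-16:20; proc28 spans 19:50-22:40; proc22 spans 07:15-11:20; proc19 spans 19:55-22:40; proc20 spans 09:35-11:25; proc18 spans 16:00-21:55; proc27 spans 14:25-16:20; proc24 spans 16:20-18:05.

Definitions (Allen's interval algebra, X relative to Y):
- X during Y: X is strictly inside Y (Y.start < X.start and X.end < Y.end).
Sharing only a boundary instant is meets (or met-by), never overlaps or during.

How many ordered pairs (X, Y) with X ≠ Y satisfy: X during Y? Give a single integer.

3

Checking all 110 ordered pairs for relation 'during'; matching pairs in alphabetical order:
(proc20, proc21): proc20 during proc21 ✓
(proc20, proc23): proc20 during proc23 ✓
(proc24, proc18): proc24 during proc18 ✓
Count: 3.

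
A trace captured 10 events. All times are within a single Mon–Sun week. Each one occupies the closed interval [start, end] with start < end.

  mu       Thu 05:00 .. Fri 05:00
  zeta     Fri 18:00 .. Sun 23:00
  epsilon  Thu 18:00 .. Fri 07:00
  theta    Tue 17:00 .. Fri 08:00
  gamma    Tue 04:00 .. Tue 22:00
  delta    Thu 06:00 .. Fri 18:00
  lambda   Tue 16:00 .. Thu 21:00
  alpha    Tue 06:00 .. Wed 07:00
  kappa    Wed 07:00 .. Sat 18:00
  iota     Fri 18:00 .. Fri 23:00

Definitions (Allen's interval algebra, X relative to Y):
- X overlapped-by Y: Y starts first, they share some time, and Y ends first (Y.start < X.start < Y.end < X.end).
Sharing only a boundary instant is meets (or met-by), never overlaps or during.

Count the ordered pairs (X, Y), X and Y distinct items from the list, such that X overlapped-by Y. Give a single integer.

Checking all 90 ordered pairs for relation 'overlapped-by'; matching pairs in alphabetical order:
(alpha, gamma): alpha overlapped-by gamma ✓
(delta, lambda): delta overlapped-by lambda ✓
(delta, mu): delta overlapped-by mu ✓
(delta, theta): delta overlapped-by theta ✓
(epsilon, lambda): epsilon overlapped-by lambda ✓
(epsilon, mu): epsilon overlapped-by mu ✓
(kappa, lambda): kappa overlapped-by lambda ✓
(kappa, theta): kappa overlapped-by theta ✓
(lambda, alpha): lambda overlapped-by alpha ✓
(lambda, gamma): lambda overlapped-by gamma ✓
(mu, lambda): mu overlapped-by lambda ✓
(theta, alpha): theta overlapped-by alpha ✓
(theta, gamma): theta overlapped-by gamma ✓
(theta, lambda): theta overlapped-by lambda ✓
(zeta, kappa): zeta overlapped-by kappa ✓
Count: 15.

15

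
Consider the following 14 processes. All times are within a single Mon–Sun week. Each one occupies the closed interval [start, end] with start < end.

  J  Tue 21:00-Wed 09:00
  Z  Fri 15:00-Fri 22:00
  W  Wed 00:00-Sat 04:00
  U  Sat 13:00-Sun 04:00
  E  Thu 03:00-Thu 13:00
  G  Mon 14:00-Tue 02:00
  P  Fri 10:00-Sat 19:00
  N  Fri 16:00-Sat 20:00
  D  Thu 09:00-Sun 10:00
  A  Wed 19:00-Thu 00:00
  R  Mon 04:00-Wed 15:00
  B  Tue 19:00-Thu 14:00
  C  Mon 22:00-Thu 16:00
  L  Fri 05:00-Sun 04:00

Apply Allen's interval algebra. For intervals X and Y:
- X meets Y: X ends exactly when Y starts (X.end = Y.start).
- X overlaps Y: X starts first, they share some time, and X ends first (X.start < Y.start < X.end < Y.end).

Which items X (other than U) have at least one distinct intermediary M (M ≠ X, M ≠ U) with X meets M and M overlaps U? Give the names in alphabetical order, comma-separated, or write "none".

none

Target U = [Sat 13:00, Sun 04:00].
Intermediaries M with M overlaps U: N, P.
Via N — items with X meets N: none.
Via P — items with X meets P: none.
Union: none.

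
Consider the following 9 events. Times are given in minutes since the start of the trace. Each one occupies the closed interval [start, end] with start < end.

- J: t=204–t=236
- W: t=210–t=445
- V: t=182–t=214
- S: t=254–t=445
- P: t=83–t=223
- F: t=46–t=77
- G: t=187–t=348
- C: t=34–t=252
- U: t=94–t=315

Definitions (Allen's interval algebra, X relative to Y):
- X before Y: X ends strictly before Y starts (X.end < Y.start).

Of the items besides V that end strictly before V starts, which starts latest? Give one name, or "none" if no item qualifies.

Target V = [t=182, t=214].
C [t=34, t=252] → contains → excluded.
F [t=46, t=77] → before → candidate.
G [t=187, t=348] → overlapped-by → excluded.
J [t=204, t=236] → overlapped-by → excluded.
P [t=83, t=223] → contains → excluded.
S [t=254, t=445] → after → excluded.
U [t=94, t=315] → contains → excluded.
W [t=210, t=445] → overlapped-by → excluded.
Among candidates, latest start is t=46 → F.

F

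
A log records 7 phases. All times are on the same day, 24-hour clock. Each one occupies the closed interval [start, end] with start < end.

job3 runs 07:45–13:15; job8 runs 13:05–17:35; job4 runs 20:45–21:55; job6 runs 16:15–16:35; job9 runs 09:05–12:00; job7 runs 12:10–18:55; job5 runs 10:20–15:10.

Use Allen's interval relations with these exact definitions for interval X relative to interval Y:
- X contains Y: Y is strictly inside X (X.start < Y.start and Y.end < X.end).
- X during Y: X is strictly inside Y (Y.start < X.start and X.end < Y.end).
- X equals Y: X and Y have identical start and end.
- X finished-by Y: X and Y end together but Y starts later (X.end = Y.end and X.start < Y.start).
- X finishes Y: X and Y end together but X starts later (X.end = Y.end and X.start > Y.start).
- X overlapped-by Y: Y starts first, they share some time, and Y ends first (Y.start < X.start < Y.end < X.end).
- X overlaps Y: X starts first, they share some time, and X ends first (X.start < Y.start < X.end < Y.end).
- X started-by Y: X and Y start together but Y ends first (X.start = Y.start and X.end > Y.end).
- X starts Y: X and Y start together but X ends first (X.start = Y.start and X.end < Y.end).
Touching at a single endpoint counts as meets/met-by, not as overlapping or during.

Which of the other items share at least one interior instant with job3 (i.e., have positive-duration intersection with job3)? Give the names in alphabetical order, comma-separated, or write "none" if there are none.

Target job3 = [07:45, 13:15].
job4 [20:45, 21:55] → after → no.
job5 [10:20, 15:10] → overlapped-by → yes.
job6 [16:15, 16:35] → after → no.
job7 [12:10, 18:55] → overlapped-by → yes.
job8 [13:05, 17:35] → overlapped-by → yes.
job9 [09:05, 12:00] → during → yes.
Result: job5, job7, job8, job9.

job5, job7, job8, job9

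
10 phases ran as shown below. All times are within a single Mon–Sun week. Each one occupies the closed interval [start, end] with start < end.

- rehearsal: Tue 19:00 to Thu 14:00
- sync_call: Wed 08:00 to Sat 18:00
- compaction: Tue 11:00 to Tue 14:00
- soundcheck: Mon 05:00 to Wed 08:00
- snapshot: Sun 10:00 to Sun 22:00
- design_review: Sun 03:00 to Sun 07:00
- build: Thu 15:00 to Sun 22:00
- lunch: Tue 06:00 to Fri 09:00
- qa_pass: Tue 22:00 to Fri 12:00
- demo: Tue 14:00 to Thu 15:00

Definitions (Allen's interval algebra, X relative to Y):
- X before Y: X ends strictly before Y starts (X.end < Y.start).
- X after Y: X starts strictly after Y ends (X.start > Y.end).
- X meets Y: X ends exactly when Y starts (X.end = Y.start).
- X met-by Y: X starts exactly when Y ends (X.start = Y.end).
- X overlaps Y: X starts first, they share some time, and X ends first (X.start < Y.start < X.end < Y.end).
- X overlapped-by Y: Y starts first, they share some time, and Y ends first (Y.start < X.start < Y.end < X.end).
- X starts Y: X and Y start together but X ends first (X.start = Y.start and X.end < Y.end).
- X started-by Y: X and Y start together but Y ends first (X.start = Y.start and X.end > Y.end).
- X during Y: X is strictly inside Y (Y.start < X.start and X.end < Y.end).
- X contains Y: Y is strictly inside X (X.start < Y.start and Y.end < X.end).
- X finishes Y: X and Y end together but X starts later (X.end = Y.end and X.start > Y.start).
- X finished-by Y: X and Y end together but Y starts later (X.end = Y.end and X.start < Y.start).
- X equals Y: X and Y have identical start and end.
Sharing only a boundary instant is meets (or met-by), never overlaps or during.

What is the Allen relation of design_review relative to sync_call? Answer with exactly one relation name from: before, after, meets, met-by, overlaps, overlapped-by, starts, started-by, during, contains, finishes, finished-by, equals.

after

design_review = [Sun 03:00, Sun 07:00]; sync_call = [Wed 08:00, Sat 18:00].
Compare endpoints: design_review.start > sync_call.start, design_review.start > sync_call.end, design_review.end > sync_call.start, design_review.end > sync_call.end.
That pattern is 'after'.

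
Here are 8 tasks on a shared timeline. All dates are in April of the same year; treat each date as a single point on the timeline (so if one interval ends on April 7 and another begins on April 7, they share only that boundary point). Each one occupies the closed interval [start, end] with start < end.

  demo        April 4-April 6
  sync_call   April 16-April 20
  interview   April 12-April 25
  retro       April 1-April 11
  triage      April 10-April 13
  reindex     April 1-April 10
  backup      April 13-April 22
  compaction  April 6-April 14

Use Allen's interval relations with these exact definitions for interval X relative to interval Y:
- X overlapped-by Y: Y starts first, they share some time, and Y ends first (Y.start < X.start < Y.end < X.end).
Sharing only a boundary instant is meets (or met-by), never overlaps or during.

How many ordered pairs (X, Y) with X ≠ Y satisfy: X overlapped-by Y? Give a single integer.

Checking all 56 ordered pairs for relation 'overlapped-by'; matching pairs in alphabetical order:
(backup, compaction): backup overlapped-by compaction ✓
(compaction, reindex): compaction overlapped-by reindex ✓
(compaction, retro): compaction overlapped-by retro ✓
(interview, compaction): interview overlapped-by compaction ✓
(interview, triage): interview overlapped-by triage ✓
(triage, retro): triage overlapped-by retro ✓
Count: 6.

6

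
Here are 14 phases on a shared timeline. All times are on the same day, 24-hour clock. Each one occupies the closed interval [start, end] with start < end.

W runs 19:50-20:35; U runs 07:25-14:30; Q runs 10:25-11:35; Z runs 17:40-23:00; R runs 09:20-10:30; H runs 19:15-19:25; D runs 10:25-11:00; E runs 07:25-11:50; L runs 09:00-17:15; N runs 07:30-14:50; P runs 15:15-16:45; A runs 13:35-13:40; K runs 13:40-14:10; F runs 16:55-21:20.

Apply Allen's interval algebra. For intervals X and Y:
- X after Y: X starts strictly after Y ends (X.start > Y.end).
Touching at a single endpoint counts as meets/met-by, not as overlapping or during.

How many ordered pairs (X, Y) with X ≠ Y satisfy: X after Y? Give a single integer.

56

Checking all 182 ordered pairs for relation 'after'; matching pairs in alphabetical order:
(A, D): A after D ✓
(A, E): A after E ✓
(A, Q): A after Q ✓
(A, R): A after R ✓
(F, A): F after A ✓
(F, D): F after D ✓
(F, E): F after E ✓
(F, K): F after K ✓
(F, N): F after N ✓
(F, P): F after P ✓
(F, Q): F after Q ✓
(F, R): F after R ✓
(F, U): F after U ✓
(H, A): H after A ✓
(H, D): H after D ✓
(H, E): H after E ✓
(H, K): H after K ✓
(H, L): H after L ✓
(H, N): H after N ✓
(H, P): H after P ✓
(H, Q): H after Q ✓
(H, R): H after R ✓
(H, U): H after U ✓
(K, D): K after D ✓
... plus 32 further pairs not listed.
Count: 56.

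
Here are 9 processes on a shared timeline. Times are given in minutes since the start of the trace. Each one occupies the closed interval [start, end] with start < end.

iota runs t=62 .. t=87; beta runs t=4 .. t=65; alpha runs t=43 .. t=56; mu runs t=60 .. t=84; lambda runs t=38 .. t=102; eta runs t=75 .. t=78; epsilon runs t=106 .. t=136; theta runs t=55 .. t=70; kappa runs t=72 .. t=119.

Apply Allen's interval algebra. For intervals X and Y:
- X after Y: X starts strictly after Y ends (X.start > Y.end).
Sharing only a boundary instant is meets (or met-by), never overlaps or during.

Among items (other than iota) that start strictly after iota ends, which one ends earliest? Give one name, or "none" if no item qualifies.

epsilon

Target iota = [t=62, t=87].
alpha [t=43, t=56] → before → excluded.
beta [t=4, t=65] → overlaps → excluded.
epsilon [t=106, t=136] → after → candidate.
eta [t=75, t=78] → during → excluded.
kappa [t=72, t=119] → overlapped-by → excluded.
lambda [t=38, t=102] → contains → excluded.
mu [t=60, t=84] → overlaps → excluded.
theta [t=55, t=70] → overlaps → excluded.
Among candidates, earliest end is t=136 → epsilon.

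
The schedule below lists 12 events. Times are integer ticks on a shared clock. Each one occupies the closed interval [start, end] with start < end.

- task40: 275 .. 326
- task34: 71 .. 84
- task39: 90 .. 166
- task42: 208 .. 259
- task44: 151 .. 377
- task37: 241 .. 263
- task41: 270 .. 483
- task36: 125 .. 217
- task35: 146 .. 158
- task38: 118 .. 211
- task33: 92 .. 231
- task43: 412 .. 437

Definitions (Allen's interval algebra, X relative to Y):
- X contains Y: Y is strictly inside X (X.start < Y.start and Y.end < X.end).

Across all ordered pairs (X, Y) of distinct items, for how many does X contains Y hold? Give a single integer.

Checking all 132 ordered pairs for relation 'contains'; matching pairs in alphabetical order:
(task33, task35): task33 contains task35 ✓
(task33, task36): task33 contains task36 ✓
(task33, task38): task33 contains task38 ✓
(task36, task35): task36 contains task35 ✓
(task38, task35): task38 contains task35 ✓
(task39, task35): task39 contains task35 ✓
(task41, task40): task41 contains task40 ✓
(task41, task43): task41 contains task43 ✓
(task44, task37): task44 contains task37 ✓
(task44, task40): task44 contains task40 ✓
(task44, task42): task44 contains task42 ✓
Count: 11.

11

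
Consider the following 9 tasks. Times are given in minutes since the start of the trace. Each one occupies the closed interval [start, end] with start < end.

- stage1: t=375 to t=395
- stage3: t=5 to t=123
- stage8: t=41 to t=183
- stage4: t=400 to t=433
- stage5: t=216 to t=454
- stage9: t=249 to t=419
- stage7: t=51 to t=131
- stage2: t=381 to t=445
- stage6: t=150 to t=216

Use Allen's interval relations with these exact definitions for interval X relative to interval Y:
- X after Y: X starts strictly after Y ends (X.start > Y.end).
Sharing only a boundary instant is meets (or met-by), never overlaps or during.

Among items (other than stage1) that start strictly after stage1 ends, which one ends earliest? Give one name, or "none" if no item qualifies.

stage4

Target stage1 = [t=375, t=395].
stage2 [t=381, t=445] → overlapped-by → excluded.
stage3 [t=5, t=123] → before → excluded.
stage4 [t=400, t=433] → after → candidate.
stage5 [t=216, t=454] → contains → excluded.
stage6 [t=150, t=216] → before → excluded.
stage7 [t=51, t=131] → before → excluded.
stage8 [t=41, t=183] → before → excluded.
stage9 [t=249, t=419] → contains → excluded.
Among candidates, earliest end is t=433 → stage4.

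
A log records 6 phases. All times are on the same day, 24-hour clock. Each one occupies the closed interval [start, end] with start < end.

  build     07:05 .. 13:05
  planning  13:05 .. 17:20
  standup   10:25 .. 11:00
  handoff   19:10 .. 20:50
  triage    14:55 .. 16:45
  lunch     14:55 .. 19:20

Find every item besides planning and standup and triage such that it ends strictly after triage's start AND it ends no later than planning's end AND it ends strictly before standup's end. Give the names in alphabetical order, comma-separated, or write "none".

Conditions: its end is strictly after triage's start (X.end > 14:55) AND its end is no later than planning's end (X.end <= 17:20) AND its end is strictly before standup's end (X.end < 11:00).
build: end 13:05 > 14:55? ✗; end 13:05 <= 17:20? ✓; end 13:05 < 11:00? ✗ → no.
handoff: end 20:50 > 14:55? ✓; end 20:50 <= 17:20? ✗; end 20:50 < 11:00? ✗ → no.
lunch: end 19:20 > 14:55? ✓; end 19:20 <= 17:20? ✗; end 19:20 < 11:00? ✗ → no.
Result: none.

none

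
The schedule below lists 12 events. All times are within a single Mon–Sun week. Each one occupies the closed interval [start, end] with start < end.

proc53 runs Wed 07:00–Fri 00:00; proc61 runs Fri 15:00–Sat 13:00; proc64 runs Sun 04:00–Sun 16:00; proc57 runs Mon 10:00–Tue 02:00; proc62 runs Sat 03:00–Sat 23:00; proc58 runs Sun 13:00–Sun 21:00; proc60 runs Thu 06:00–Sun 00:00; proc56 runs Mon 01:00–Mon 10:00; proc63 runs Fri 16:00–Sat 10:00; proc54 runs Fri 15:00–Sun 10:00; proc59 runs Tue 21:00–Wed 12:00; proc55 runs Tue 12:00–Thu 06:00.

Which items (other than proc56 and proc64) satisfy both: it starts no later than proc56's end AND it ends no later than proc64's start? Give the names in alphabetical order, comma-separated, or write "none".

Conditions: its start is no later than proc56's end (X.start <= Mon 10:00) AND its end is no later than proc64's start (X.end <= Sun 04:00).
proc53: start Wed 07:00 <= Mon 10:00? ✗; end Fri 00:00 <= Sun 04:00? ✓ → no.
proc54: start Fri 15:00 <= Mon 10:00? ✗; end Sun 10:00 <= Sun 04:00? ✗ → no.
proc55: start Tue 12:00 <= Mon 10:00? ✗; end Thu 06:00 <= Sun 04:00? ✓ → no.
proc57: start Mon 10:00 <= Mon 10:00? ✓; end Tue 02:00 <= Sun 04:00? ✓ → yes.
proc58: start Sun 13:00 <= Mon 10:00? ✗; end Sun 21:00 <= Sun 04:00? ✗ → no.
proc59: start Tue 21:00 <= Mon 10:00? ✗; end Wed 12:00 <= Sun 04:00? ✓ → no.
proc60: start Thu 06:00 <= Mon 10:00? ✗; end Sun 00:00 <= Sun 04:00? ✓ → no.
proc61: start Fri 15:00 <= Mon 10:00? ✗; end Sat 13:00 <= Sun 04:00? ✓ → no.
proc62: start Sat 03:00 <= Mon 10:00? ✗; end Sat 23:00 <= Sun 04:00? ✓ → no.
proc63: start Fri 16:00 <= Mon 10:00? ✗; end Sat 10:00 <= Sun 04:00? ✓ → no.
Result: proc57.

proc57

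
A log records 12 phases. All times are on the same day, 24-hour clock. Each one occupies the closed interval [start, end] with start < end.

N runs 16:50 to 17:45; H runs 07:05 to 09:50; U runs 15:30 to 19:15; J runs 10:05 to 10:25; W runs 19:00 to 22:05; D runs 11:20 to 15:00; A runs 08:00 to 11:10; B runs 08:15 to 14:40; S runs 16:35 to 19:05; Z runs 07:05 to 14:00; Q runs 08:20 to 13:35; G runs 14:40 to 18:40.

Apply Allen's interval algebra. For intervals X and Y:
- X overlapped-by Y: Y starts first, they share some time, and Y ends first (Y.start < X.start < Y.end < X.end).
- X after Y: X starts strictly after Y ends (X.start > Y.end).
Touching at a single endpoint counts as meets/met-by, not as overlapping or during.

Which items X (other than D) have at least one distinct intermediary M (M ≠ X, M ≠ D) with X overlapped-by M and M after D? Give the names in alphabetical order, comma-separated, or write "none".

Target D = [11:20, 15:00].
Intermediaries M with M after D: N, S, U, W.
Via N — items with X overlapped-by N: none.
Via S — items with X overlapped-by S: W.
Via U — items with X overlapped-by U: W.
Via W — items with X overlapped-by W: none.
Union: W.

W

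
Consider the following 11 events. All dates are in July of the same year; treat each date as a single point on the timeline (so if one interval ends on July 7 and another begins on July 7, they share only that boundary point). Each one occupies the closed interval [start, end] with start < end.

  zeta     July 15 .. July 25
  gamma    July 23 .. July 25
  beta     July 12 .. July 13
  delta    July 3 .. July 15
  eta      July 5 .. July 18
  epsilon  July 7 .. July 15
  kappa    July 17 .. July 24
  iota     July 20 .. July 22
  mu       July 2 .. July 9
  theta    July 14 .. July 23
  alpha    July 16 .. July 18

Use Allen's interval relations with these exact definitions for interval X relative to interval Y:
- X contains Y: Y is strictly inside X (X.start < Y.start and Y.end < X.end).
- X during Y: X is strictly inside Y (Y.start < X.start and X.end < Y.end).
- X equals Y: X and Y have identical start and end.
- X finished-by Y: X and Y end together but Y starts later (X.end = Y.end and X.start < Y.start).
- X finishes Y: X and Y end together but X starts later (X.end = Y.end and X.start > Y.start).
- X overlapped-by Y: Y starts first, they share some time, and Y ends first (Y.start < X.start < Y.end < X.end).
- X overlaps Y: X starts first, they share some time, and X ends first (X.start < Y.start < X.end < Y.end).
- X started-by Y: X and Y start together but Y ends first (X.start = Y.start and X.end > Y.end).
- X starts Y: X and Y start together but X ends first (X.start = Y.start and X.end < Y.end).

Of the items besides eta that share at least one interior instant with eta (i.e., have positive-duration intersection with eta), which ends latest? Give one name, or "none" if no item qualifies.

zeta

Target eta = [July 5, July 18].
alpha [July 16, July 18] → finishes → candidate.
beta [July 12, July 13] → during → candidate.
delta [July 3, July 15] → overlaps → candidate.
epsilon [July 7, July 15] → during → candidate.
gamma [July 23, July 25] → after → excluded.
iota [July 20, July 22] → after → excluded.
kappa [July 17, July 24] → overlapped-by → candidate.
mu [July 2, July 9] → overlaps → candidate.
theta [July 14, July 23] → overlapped-by → candidate.
zeta [July 15, July 25] → overlapped-by → candidate.
Among candidates, latest end is July 25 → zeta.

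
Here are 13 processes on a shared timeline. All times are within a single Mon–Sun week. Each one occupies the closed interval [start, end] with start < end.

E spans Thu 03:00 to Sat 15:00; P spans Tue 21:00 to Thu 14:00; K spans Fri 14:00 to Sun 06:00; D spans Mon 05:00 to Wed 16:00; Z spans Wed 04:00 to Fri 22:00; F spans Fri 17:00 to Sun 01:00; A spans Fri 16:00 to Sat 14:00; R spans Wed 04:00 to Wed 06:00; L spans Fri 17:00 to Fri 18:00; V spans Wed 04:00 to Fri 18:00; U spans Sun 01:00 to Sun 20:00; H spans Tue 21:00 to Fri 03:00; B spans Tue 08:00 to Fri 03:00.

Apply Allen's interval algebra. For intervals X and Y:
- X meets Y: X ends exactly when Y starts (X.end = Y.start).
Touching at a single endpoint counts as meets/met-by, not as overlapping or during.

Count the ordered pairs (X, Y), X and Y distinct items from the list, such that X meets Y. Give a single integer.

1

Checking all 156 ordered pairs for relation 'meets'; matching pairs in alphabetical order:
(F, U): F meets U ✓
Count: 1.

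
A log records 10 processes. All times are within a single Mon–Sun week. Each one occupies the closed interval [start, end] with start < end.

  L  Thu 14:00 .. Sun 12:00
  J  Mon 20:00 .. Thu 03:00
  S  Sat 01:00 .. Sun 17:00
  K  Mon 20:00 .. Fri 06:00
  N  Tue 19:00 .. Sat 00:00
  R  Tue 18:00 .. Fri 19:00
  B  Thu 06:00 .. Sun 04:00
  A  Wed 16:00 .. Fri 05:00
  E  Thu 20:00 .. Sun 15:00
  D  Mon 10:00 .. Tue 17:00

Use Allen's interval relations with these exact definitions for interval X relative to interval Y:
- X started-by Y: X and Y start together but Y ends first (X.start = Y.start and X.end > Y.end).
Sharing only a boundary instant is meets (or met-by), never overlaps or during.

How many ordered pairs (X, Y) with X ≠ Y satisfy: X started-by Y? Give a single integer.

1

Checking all 90 ordered pairs for relation 'started-by'; matching pairs in alphabetical order:
(K, J): K started-by J ✓
Count: 1.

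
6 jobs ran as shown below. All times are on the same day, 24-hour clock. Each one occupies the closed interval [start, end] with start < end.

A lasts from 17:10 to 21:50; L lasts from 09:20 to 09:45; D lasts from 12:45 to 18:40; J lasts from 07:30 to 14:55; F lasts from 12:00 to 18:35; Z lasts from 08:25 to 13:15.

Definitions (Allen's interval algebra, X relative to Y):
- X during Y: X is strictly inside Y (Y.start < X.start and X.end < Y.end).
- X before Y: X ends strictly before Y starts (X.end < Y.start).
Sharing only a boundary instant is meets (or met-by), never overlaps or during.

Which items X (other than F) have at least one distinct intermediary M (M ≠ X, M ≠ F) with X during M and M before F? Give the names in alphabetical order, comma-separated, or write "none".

Target F = [12:00, 18:35].
Intermediaries M with M before F: L.
Via L — items with X during L: none.
Union: none.

none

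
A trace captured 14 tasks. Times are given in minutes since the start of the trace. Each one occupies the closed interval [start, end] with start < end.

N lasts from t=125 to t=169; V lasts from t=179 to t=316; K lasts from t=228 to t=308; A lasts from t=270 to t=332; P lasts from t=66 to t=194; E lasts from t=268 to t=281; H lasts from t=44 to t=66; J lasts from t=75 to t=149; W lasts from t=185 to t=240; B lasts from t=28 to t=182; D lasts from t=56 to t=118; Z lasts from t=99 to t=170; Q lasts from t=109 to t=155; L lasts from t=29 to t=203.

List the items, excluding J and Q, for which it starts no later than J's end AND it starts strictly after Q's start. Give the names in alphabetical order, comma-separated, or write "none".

Conditions: its start is no later than J's end (X.start <= t=149) AND its start is strictly after Q's start (X.start > t=109).
A: start t=270 <= t=149? ✗; start t=270 > t=109? ✓ → no.
B: start t=28 <= t=149? ✓; start t=28 > t=109? ✗ → no.
D: start t=56 <= t=149? ✓; start t=56 > t=109? ✗ → no.
E: start t=268 <= t=149? ✗; start t=268 > t=109? ✓ → no.
H: start t=44 <= t=149? ✓; start t=44 > t=109? ✗ → no.
K: start t=228 <= t=149? ✗; start t=228 > t=109? ✓ → no.
L: start t=29 <= t=149? ✓; start t=29 > t=109? ✗ → no.
N: start t=125 <= t=149? ✓; start t=125 > t=109? ✓ → yes.
P: start t=66 <= t=149? ✓; start t=66 > t=109? ✗ → no.
V: start t=179 <= t=149? ✗; start t=179 > t=109? ✓ → no.
W: start t=185 <= t=149? ✗; start t=185 > t=109? ✓ → no.
Z: start t=99 <= t=149? ✓; start t=99 > t=109? ✗ → no.
Result: N.

N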